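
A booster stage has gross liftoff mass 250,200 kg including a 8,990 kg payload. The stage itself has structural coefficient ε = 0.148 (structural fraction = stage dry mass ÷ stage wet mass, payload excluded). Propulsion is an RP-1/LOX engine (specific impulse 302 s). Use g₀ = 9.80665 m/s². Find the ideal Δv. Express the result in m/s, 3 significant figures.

Δv ≈ 5100 m/s

Stage wet mass = m₀ − payload = 250,200 − 8,990 = 241,210 kg.
Stage dry mass = ε × stage wet mass = 0.148 × 241,210 = 35,699.1 kg.
Burnout mass m_f = stage dry + payload = 35,699.1 + 8,990 = 44,689.1 kg.
v_e = Isp · g₀ = 302 × 9.80665 = 2961.6 m/s.
By the Tsiolkovsky rocket equation, Δv = v_e · ln(250,200/44,689.1) = 2961.6 × ln(5.599) = 2961.6 × 1.7225 ≈ 5101 m/s.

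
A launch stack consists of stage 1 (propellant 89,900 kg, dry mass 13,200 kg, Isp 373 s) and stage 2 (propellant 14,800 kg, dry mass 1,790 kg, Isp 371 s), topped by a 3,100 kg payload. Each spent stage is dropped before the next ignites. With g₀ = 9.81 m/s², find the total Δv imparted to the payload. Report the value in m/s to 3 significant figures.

Δv ≈ 9890 m/s

Ignition mass of stage 1 = 89,900+13,200 + 14,800+1,790 + 3,100 = 122,790 kg.
Stage 1: m₀ = 122,790 kg, m_f = 122,790 − 89,900 = 32,890 kg; Δv = 373×9.81×ln(3.733) = 3659.1×1.3173 ≈ 4820 m/s.
Stage 2: m₀ = 19,690 kg, m_f = 19,690 − 14,800 = 4,890 kg; Δv = 371×9.81×ln(4.027) = 3639.5×1.3929 ≈ 5070 m/s.
Total Δv = 4820 + 5070 = 9890 m/s.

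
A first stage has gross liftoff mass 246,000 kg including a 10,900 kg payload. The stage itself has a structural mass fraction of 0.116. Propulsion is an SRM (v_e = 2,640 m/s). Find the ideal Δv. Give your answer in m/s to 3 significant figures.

Stage wet mass = m₀ − payload = 246,000 − 10,900 = 235,100 kg.
Stage dry mass = ε × stage wet mass = 0.116 × 235,100 = 27,271.6 kg.
Burnout mass m_f = stage dry + payload = 27,271.6 + 10,900 = 38,171.6 kg.
From the ideal rocket equation, Δv = v_e · ln(246,000/38,171.6) = 2640.0 × ln(6.445) = 2640.0 × 1.8632 ≈ 4919 m/s.

Δv ≈ 4920 m/s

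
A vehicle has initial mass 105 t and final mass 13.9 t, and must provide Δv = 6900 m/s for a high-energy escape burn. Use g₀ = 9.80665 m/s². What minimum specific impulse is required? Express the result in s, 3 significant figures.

ln(m₀/m_f) = ln(105000/13900) = ln(7.554) = 2.0221.
Rocket equation: v_e = Δv / ln(m₀/m_f) = 6900 / 2.0221 = 3412.3 m/s.
Isp = v_e / g₀ = 3412.3 / 9.80665 = 348.0 s.

Isp ≈ 348 s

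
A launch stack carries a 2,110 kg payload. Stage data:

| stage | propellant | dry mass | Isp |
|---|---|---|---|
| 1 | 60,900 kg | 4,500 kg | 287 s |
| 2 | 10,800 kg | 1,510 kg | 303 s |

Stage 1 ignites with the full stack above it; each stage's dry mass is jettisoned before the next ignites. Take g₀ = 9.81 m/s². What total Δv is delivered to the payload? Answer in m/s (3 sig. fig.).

Ignition mass of stage 1 = 60,900+4,500 + 10,800+1,510 + 2,110 = 79,820 kg.
Stage 1: m₀ = 79,820 kg, m_f = 79,820 − 60,900 = 18,920 kg; Δv = 287×9.81×ln(4.219) = 2815.5×1.4396 ≈ 4053 m/s.
Stage 2: m₀ = 14,420 kg, m_f = 14,420 − 10,800 = 3,620 kg; Δv = 303×9.81×ln(3.983) = 2972.4×1.3821 ≈ 4108 m/s.
Total Δv = 4053 + 4108 = 8161 m/s.

Δv ≈ 8160 m/s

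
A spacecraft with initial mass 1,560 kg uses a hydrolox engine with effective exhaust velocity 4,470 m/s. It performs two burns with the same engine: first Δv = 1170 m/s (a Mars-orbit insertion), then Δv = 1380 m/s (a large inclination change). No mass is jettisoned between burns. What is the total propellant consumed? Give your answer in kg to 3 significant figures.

After the first burn: m = 1560 × exp(−1170/4470.0) = 1560 × 0.76971 = 1,200.75 kg.
After the second burn: m = 1,200.75 × exp(−1380/4470.0) = 1,200.75 × 0.73438 = 881.807 kg.
Total propellant = m₀ − m_final = 1560 − 881.807 = 678.193 kg.

total propellant consumed ≈ 678 kg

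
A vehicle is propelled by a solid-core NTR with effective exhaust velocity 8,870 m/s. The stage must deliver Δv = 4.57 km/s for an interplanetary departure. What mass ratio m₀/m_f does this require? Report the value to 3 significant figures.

Using Δv = v_e ln(m₀/m_f): m₀/m_f = exp(Δv / v_e) = exp(4570 / 8870.0) = exp(0.5152) = 1.6740.

mass ratio ≈ 1.67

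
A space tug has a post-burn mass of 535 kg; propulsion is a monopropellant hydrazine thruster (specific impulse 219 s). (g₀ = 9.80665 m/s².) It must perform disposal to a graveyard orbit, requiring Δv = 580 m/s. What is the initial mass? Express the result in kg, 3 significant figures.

v_e = Isp · g₀ = 219 × 9.80665 = 2147.7 m/s.
Rocket equation: m₀/m_f = exp(Δv / v_e) = exp(580 / 2147.7) = exp(0.2701) = 1.3100.
m₀ = m_f × 1.3100 = 535 × 1.3100 = 700.85 kg.

initial mass ≈ 701 kg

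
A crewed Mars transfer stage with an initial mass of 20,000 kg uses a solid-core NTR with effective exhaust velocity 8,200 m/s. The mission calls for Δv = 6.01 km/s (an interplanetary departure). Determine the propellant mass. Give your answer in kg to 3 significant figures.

propellant mass ≈ 10400 kg

By the Tsiolkovsky rocket equation, m₀/m_f = exp(Δv / v_e) = exp(6010 / 8200.0) = exp(0.7329) = 2.0812.
m_f = 20,000 / 2.0812 = 9,609.84 kg, so propellant = m₀ − m_f = 20,000 − 9,609.84 = 10,390.16 kg.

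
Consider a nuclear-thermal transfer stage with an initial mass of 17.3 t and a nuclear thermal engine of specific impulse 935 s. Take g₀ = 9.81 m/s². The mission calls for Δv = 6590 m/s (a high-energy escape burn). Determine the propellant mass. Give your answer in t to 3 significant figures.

propellant mass ≈ 8.87 t

v_e = Isp · g₀ = 935 × 9.81 = 9172.4 m/s.
From the ideal rocket equation, m₀/m_f = exp(Δv / v_e) = exp(6590 / 9172.4) = exp(0.7185) = 2.0513.
m_f = 17.3 / 2.0513 = 8.43368 t, so propellant = m₀ − m_f = 17.3 − 8.43368 = 8.86632 t.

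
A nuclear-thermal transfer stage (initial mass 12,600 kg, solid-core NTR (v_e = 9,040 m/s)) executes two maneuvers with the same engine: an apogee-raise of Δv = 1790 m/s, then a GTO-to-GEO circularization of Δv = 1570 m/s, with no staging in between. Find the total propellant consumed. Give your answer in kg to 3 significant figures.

total propellant consumed ≈ 3910 kg

After the first burn: m = 12600 × exp(−1790/9040.0) = 12600 × 0.82036 = 10,336.5 kg.
After the second burn: m = 10,336.5 × exp(−1570/9040.0) = 10,336.5 × 0.84057 = 8,688.55 kg.
Total propellant = m₀ − m_final = 12600 − 8,688.55 = 3,911.45 kg.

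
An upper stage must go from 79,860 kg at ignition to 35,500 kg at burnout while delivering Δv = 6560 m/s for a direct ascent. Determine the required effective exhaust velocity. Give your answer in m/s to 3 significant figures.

ln(m₀/m_f) = ln(79860/35500) = ln(2.25) = 0.8107.
v_e = Δv / ln(m₀/m_f) = 6560 / 0.8107 = 8091.3 m/s.

v_e ≈ 8090 m/s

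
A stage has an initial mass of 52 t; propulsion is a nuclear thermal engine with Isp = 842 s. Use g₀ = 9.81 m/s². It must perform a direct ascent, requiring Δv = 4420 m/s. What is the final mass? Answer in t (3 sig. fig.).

v_e = Isp · g₀ = 842 × 9.81 = 8260.0 m/s.
Using Δv = v_e ln(m₀/m_f): m₀/m_f = exp(Δv / v_e) = exp(4420 / 8260.0) = exp(0.5351) = 1.7076.
m_f = m₀ / 1.7076 = 52 / 1.7076 = 30.4521 t.

final mass ≈ 30.5 t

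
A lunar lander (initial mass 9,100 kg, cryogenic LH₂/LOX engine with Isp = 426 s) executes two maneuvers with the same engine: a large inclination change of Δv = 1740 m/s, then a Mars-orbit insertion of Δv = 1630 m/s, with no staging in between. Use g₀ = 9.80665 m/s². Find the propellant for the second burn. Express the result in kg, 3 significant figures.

propellant for the second burn ≈ 1940 kg

v_e = Isp · g₀ = 426 × 9.80665 = 4177.6 m/s.
After the first burn: m = 9100 × exp(−1740/4177.6) = 9100 × 0.65935 = 6,000.09 kg.
After the second burn: m = 6,000.09 × exp(−1630/4177.6) = 6,000.09 × 0.67694 = 4,061.7 kg.
Second-burn propellant = 6,000.09 − 4,061.7 = 1,938.39 kg.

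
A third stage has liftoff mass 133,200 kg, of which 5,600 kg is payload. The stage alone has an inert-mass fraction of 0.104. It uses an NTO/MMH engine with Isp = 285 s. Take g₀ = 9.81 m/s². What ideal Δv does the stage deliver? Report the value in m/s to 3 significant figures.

Δv ≈ 5460 m/s

Stage wet mass = m₀ − payload = 133,200 − 5,600 = 127,600 kg.
Stage dry mass = ε × stage wet mass = 0.104 × 127,600 = 13,270.4 kg.
Burnout mass m_f = stage dry + payload = 13,270.4 + 5,600 = 18,870.4 kg.
v_e = Isp · g₀ = 285 × 9.81 = 2795.9 m/s.
Δv = v_e · ln(133,200/18,870.4) = 2795.9 × ln(7.059) = 2795.9 × 1.9543 ≈ 5464 m/s.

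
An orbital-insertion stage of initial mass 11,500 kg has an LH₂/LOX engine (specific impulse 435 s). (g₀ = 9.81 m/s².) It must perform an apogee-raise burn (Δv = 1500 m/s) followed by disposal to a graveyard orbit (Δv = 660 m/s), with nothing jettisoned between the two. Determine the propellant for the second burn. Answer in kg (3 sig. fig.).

propellant for the second burn ≈ 1160 kg

v_e = Isp · g₀ = 435 × 9.81 = 4267.4 m/s.
After the first burn: m = 11500 × exp(−1500/4267.4) = 11500 × 0.70363 = 8,091.75 kg.
After the second burn: m = 8,091.75 × exp(−660/4267.4) = 8,091.75 × 0.85670 = 6,932.2 kg.
Second-burn propellant = 8,091.75 − 6,932.2 = 1,159.55 kg.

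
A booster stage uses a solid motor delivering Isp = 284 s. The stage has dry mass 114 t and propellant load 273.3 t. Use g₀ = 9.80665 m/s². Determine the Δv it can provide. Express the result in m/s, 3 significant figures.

Δv ≈ 3410 m/s

v_e = Isp · g₀ = 284 × 9.80665 = 2785.1 m/s.
m₀ = m_dry + m_prop = 114 + 273.3 = 387.3 t.
Rocket equation: Δv = v_e · ln(m₀/m_f) = 2785.1 × ln(3.397) = 2785.1 × 1.2230 ≈ 3406.2 m/s.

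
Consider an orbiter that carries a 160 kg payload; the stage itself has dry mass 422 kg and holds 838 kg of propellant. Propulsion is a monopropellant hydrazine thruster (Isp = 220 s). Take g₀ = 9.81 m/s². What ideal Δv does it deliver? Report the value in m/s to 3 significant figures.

v_e = Isp · g₀ = 220 × 9.81 = 2158.2 m/s.
m₀ = payload + dry + propellant = 160 + 422 + 838 = 1,420 kg.
m_f = payload + dry = 160 + 422 = 582 kg.
By the Tsiolkovsky rocket equation, Δv = v_e · ln(m₀/m_f) = 2158.2 × ln(2.44) = 2158.2 × 0.8919 ≈ 1925.0 m/s.

Δv ≈ 1920 m/s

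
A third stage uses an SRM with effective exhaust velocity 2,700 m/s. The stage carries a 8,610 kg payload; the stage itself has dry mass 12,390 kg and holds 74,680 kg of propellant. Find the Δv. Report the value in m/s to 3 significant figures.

Δv ≈ 4090 m/s

m₀ = payload + dry + propellant = 8,610 + 12,390 + 74,680 = 95,680 kg.
m_f = payload + dry = 8,610 + 12,390 = 21,000 kg.
By the Tsiolkovsky rocket equation, Δv = v_e · ln(m₀/m_f) = 2700.0 × ln(4.556) = 2700.0 × 1.5165 ≈ 4094.5 m/s.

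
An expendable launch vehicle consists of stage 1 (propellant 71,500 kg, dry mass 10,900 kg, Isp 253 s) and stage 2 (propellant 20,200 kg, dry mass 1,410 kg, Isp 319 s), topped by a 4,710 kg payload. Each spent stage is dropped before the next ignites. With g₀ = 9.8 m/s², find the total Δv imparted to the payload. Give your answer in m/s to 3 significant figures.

Δv ≈ 7220 m/s

Ignition mass of stage 1 = 71,500+10,900 + 20,200+1,410 + 4,710 = 108,720 kg.
Stage 1: m₀ = 108,720 kg, m_f = 108,720 − 71,500 = 37,220 kg; Δv = 253×9.8×ln(2.921) = 2479.4×1.0719 ≈ 2658 m/s.
Stage 2: m₀ = 26,320 kg, m_f = 26,320 − 20,200 = 6,120 kg; Δv = 319×9.8×ln(4.301) = 3126.2×1.4588 ≈ 4560 m/s.
Total Δv = 2658 + 4560 = 7218 m/s.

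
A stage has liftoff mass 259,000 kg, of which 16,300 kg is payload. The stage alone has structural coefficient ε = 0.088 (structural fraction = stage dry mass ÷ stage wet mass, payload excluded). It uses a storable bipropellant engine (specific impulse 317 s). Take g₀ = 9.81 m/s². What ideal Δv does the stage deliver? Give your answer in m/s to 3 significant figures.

Δv ≈ 6000 m/s

Stage wet mass = m₀ − payload = 259,000 − 16,300 = 242,700 kg.
Stage dry mass = ε × stage wet mass = 0.088 × 242,700 = 21,357.6 kg.
Burnout mass m_f = stage dry + payload = 21,357.6 + 16,300 = 37,657.6 kg.
v_e = Isp · g₀ = 317 × 9.81 = 3109.8 m/s.
Δv = v_e · ln(259,000/37,657.6) = 3109.8 × ln(6.878) = 3109.8 × 1.9283 ≈ 5997 m/s.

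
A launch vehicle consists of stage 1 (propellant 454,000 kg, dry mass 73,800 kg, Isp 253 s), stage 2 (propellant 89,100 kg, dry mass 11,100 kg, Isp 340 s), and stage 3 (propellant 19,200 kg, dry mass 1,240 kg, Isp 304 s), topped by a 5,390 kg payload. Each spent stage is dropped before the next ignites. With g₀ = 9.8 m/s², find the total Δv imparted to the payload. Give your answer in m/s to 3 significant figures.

Ignition mass of stage 1 = 454,000+73,800 + 89,100+11,100 + 19,200+1,240 + 5,390 = 653,830 kg.
Stage 1: m₀ = 653,830 kg, m_f = 653,830 − 454,000 = 199,830 kg; Δv = 253×9.8×ln(3.272) = 2479.4×1.1854 ≈ 2939 m/s.
Stage 2: m₀ = 126,030 kg, m_f = 126,030 − 89,100 = 36,930 kg; Δv = 340×9.8×ln(3.413) = 3332.0×1.2275 ≈ 4090 m/s.
Stage 3: m₀ = 25,830 kg, m_f = 25,830 − 19,200 = 6,630 kg; Δv = 304×9.8×ln(3.896) = 2979.2×1.3599 ≈ 4052 m/s.
Total Δv = 2939 + 4090 + 4052 = 11081 m/s.

Δv ≈ 11100 m/s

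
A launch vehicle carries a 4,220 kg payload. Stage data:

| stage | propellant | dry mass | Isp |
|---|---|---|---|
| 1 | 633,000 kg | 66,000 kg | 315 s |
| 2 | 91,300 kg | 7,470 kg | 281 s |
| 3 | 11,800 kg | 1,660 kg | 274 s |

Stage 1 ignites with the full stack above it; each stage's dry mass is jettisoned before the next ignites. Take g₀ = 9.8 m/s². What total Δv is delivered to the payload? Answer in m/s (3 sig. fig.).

Ignition mass of stage 1 = 633,000+66,000 + 91,300+7,470 + 11,800+1,660 + 4,220 = 815,450 kg.
Stage 1: m₀ = 815,450 kg, m_f = 815,450 − 633,000 = 182,450 kg; Δv = 315×9.8×ln(4.469) = 3087.0×1.4973 ≈ 4622 m/s.
Stage 2: m₀ = 116,450 kg, m_f = 116,450 − 91,300 = 25,150 kg; Δv = 281×9.8×ln(4.63) = 2753.8×1.5326 ≈ 4220 m/s.
Stage 3: m₀ = 17,680 kg, m_f = 17,680 − 11,800 = 5,880 kg; Δv = 274×9.8×ln(3.007) = 2685.2×1.1009 ≈ 2956 m/s.
Total Δv = 4622 + 4220 + 2956 = 11798 m/s.

Δv ≈ 11800 m/s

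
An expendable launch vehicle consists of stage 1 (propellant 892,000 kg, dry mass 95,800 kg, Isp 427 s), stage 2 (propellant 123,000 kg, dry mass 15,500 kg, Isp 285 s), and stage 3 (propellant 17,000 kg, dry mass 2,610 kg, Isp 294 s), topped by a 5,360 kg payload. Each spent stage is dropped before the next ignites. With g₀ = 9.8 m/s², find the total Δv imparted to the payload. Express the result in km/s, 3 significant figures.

Ignition mass of stage 1 = 892,000+95,800 + 123,000+15,500 + 17,000+2,610 + 5,360 = 1,151,270 kg.
Stage 1: m₀ = 1,151,270 kg, m_f = 1,151,270 − 892,000 = 259,270 kg; Δv = 427×9.8×ln(4.44) = 4184.6×1.4908 ≈ 6238 m/s.
Stage 2: m₀ = 163,470 kg, m_f = 163,470 − 123,000 = 40,470 kg; Δv = 285×9.8×ln(4.039) = 2793.0×1.3961 ≈ 3899 m/s.
Stage 3: m₀ = 24,970 kg, m_f = 24,970 − 17,000 = 7,970 kg; Δv = 294×9.8×ln(3.133) = 2881.2×1.1420 ≈ 3290 m/s.
Total Δv = 6238 + 3899 + 3290 = 13427 m/s.

Δv ≈ 13.4 km/s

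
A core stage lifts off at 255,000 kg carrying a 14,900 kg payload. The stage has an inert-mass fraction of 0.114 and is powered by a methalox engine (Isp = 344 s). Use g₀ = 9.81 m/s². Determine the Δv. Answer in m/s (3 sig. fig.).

Stage wet mass = m₀ − payload = 255,000 − 14,900 = 240,100 kg.
Stage dry mass = ε × stage wet mass = 0.114 × 240,100 = 27,371.4 kg.
Burnout mass m_f = stage dry + payload = 27,371.4 + 14,900 = 42,271.4 kg.
v_e = Isp · g₀ = 344 × 9.81 = 3374.6 m/s.
Δv = v_e · ln(255,000/42,271.4) = 3374.6 × ln(6.032) = 3374.6 × 1.7972 ≈ 6065 m/s.

Δv ≈ 6060 m/s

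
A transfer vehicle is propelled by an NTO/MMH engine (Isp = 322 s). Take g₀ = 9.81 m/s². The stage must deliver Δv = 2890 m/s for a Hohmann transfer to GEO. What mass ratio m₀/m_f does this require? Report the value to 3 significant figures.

mass ratio ≈ 2.50

v_e = Isp · g₀ = 322 × 9.81 = 3158.8 m/s.
From the ideal rocket equation, m₀/m_f = exp(Δv / v_e) = exp(2890 / 3158.8) = exp(0.9149) = 2.4965.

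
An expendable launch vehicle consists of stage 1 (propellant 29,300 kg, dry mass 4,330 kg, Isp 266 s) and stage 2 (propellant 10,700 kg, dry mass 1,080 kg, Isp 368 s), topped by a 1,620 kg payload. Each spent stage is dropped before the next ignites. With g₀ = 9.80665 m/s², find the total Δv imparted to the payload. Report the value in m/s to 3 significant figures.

Δv ≈ 8330 m/s

Ignition mass of stage 1 = 29,300+4,330 + 10,700+1,080 + 1,620 = 47,030 kg.
Stage 1: m₀ = 47,030 kg, m_f = 47,030 − 29,300 = 17,730 kg; Δv = 266×9.80665×ln(2.653) = 2608.6×0.9755 ≈ 2545 m/s.
Stage 2: m₀ = 13,400 kg, m_f = 13,400 − 10,700 = 2,700 kg; Δv = 368×9.80665×ln(4.963) = 3608.8×1.6020 ≈ 5781 m/s.
Total Δv = 2545 + 5781 = 8326 m/s.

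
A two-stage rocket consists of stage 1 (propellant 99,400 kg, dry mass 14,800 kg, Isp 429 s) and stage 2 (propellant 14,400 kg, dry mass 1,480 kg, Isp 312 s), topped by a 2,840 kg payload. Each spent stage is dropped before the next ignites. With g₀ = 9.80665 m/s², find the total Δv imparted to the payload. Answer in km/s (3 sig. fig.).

Ignition mass of stage 1 = 99,400+14,800 + 14,400+1,480 + 2,840 = 132,920 kg.
Stage 1: m₀ = 132,920 kg, m_f = 132,920 − 99,400 = 33,520 kg; Δv = 429×9.80665×ln(3.965) = 4207.1×1.3776 ≈ 5796 m/s.
Stage 2: m₀ = 18,720 kg, m_f = 18,720 − 14,400 = 4,320 kg; Δv = 312×9.80665×ln(4.333) = 3059.7×1.4663 ≈ 4487 m/s.
Total Δv = 5796 + 4487 = 10283 m/s.

Δv ≈ 10.3 km/s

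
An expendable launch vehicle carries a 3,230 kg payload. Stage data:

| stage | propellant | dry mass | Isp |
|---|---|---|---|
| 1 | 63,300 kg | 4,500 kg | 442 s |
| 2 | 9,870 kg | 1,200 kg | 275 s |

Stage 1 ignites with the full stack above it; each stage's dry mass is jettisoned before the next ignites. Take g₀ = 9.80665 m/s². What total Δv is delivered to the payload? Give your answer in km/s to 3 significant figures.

Δv ≈ 9.55 km/s

Ignition mass of stage 1 = 63,300+4,500 + 9,870+1,200 + 3,230 = 82,100 kg.
Stage 1: m₀ = 82,100 kg, m_f = 82,100 − 63,300 = 18,800 kg; Δv = 442×9.80665×ln(4.367) = 4334.5×1.4741 ≈ 6389 m/s.
Stage 2: m₀ = 14,300 kg, m_f = 14,300 − 9,870 = 4,430 kg; Δv = 275×9.80665×ln(3.228) = 2696.8×1.1719 ≈ 3160 m/s.
Total Δv = 6389 + 3160 = 9549 m/s.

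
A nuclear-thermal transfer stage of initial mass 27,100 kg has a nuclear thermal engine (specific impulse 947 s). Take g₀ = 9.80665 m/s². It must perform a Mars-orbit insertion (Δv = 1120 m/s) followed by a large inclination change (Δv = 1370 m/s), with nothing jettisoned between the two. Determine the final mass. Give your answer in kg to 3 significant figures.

final mass ≈ 20700 kg

v_e = Isp · g₀ = 947 × 9.80665 = 9286.9 m/s.
After the first burn: m = 27100 × exp(−1120/9286.9) = 27100 × 0.88639 = 24,021.2 kg.
After the second burn: m = 24,021.2 × exp(−1370/9286.9) = 24,021.2 × 0.86285 = 20,726.7 kg.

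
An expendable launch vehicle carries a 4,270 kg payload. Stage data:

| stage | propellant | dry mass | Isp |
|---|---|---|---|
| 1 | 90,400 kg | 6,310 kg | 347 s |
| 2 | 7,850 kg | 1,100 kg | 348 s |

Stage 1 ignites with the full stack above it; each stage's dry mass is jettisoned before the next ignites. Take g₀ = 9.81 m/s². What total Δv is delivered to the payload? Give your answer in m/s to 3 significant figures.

Δv ≈ 8960 m/s

Ignition mass of stage 1 = 90,400+6,310 + 7,850+1,100 + 4,270 = 109,930 kg.
Stage 1: m₀ = 109,930 kg, m_f = 109,930 − 90,400 = 19,530 kg; Δv = 347×9.81×ln(5.629) = 3404.1×1.7279 ≈ 5882 m/s.
Stage 2: m₀ = 13,220 kg, m_f = 13,220 − 7,850 = 5,370 kg; Δv = 348×9.81×ln(2.462) = 3413.9×0.9009 ≈ 3076 m/s.
Total Δv = 5882 + 3076 = 8958 m/s.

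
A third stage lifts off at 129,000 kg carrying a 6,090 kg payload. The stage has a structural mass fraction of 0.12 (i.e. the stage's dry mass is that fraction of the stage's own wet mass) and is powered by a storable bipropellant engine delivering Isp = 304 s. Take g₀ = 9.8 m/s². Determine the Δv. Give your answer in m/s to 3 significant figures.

Stage wet mass = m₀ − payload = 129,000 − 6,090 = 122,910 kg.
Stage dry mass = ε × stage wet mass = 0.12 × 122,910 = 14,749.2 kg.
Burnout mass m_f = stage dry + payload = 14,749.2 + 6,090 = 20,839.2 kg.
v_e = Isp · g₀ = 304 × 9.8 = 2979.2 m/s.
From the ideal rocket equation, Δv = v_e · ln(129,000/20,839.2) = 2979.2 × ln(6.19) = 2979.2 × 1.8230 ≈ 5431 m/s.

Δv ≈ 5430 m/s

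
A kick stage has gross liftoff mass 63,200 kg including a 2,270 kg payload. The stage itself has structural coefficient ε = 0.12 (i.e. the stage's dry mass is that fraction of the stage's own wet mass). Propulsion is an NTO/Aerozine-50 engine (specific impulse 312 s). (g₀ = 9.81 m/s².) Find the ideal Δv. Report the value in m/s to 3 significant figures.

Stage wet mass = m₀ − payload = 63,200 − 2,270 = 60,930 kg.
Stage dry mass = ε × stage wet mass = 0.12 × 60,930 = 7,311.6 kg.
Burnout mass m_f = stage dry + payload = 7,311.6 + 2,270 = 9,581.6 kg.
v_e = Isp · g₀ = 312 × 9.81 = 3060.7 m/s.
Rocket equation: Δv = v_e · ln(63,200/9,581.6) = 3060.7 × ln(6.596) = 3060.7 × 1.8865 ≈ 5774 m/s.

Δv ≈ 5770 m/s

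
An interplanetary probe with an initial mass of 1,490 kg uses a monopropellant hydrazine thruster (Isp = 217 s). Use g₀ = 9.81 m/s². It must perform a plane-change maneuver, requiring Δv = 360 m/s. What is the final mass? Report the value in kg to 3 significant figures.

final mass ≈ 1260 kg

v_e = Isp · g₀ = 217 × 9.81 = 2128.8 m/s.
Rocket equation: m₀/m_f = exp(Δv / v_e) = exp(360 / 2128.8) = exp(0.1691) = 1.1843.
m_f = m₀ / 1.1843 = 1,490 / 1.1843 = 1,258.13 kg.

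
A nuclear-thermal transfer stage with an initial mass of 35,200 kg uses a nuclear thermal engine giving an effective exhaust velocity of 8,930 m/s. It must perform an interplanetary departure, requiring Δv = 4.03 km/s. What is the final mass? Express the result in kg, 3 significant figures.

final mass ≈ 22400 kg

m₀/m_f = exp(Δv / v_e) = exp(4030 / 8930.0) = exp(0.4513) = 1.5703.
m_f = m₀ / 1.5703 = 35,200 / 1.5703 = 22,416.1 kg.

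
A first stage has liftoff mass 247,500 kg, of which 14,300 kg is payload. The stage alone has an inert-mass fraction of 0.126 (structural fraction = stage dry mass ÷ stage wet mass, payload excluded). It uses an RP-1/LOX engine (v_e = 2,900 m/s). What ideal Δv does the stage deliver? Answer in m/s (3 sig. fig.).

Δv ≈ 5030 m/s

Stage wet mass = m₀ − payload = 247,500 − 14,300 = 233,200 kg.
Stage dry mass = ε × stage wet mass = 0.126 × 233,200 = 29,383.2 kg.
Burnout mass m_f = stage dry + payload = 29,383.2 + 14,300 = 43,683.2 kg.
Δv = v_e · ln(247,500/43,683.2) = 2900.0 × ln(5.666) = 2900.0 × 1.7344 ≈ 5030 m/s.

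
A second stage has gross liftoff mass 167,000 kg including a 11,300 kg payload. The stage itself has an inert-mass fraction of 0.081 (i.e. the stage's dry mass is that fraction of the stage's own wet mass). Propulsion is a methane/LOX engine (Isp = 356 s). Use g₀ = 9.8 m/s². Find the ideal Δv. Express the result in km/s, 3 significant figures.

Stage wet mass = m₀ − payload = 167,000 − 11,300 = 155,700 kg.
Stage dry mass = ε × stage wet mass = 0.081 × 155,700 = 12,611.7 kg.
Burnout mass m_f = stage dry + payload = 12,611.7 + 11,300 = 23,911.7 kg.
v_e = Isp · g₀ = 356 × 9.8 = 3488.8 m/s.
Δv = v_e · ln(167,000/23,911.7) = 3488.8 × ln(6.984) = 3488.8 × 1.9436 ≈ 6781 m/s.

Δv ≈ 6.78 km/s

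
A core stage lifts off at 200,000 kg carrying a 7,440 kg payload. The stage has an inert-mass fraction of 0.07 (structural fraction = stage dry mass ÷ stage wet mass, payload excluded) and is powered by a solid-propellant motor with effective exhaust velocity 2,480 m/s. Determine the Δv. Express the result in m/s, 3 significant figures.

Stage wet mass = m₀ − payload = 200,000 − 7,440 = 192,560 kg.
Stage dry mass = ε × stage wet mass = 0.07 × 192,560 = 13,479.2 kg.
Burnout mass m_f = stage dry + payload = 13,479.2 + 7,440 = 20,919.2 kg.
Δv = v_e · ln(200,000/20,919.2) = 2480.0 × ln(9.561) = 2480.0 × 2.2576 ≈ 5599 m/s.

Δv ≈ 5600 m/s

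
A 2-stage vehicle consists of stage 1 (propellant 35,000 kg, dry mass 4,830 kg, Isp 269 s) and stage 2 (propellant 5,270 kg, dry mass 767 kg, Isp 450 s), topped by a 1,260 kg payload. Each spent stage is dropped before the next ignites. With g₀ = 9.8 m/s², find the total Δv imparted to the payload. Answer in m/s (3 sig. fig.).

Δv ≈ 9230 m/s

Ignition mass of stage 1 = 35,000+4,830 + 5,270+767 + 1,260 = 47,127 kg.
Stage 1: m₀ = 47,127 kg, m_f = 47,127 − 35,000 = 12,127 kg; Δv = 269×9.8×ln(3.886) = 2636.2×1.3574 ≈ 3578 m/s.
Stage 2: m₀ = 7,297 kg, m_f = 7,297 − 5,270 = 2,027 kg; Δv = 450×9.8×ln(3.6) = 4410.0×1.2809 ≈ 5649 m/s.
Total Δv = 3578 + 5649 = 9227 m/s.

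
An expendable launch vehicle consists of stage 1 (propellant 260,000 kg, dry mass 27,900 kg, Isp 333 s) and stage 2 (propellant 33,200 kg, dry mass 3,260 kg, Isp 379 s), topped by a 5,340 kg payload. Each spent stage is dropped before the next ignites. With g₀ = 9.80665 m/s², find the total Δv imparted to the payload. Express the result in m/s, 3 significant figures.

Δv ≈ 11000 m/s

Ignition mass of stage 1 = 260,000+27,900 + 33,200+3,260 + 5,340 = 329,700 kg.
Stage 1: m₀ = 329,700 kg, m_f = 329,700 − 260,000 = 69,700 kg; Δv = 333×9.80665×ln(4.73) = 3265.6×1.5540 ≈ 5075 m/s.
Stage 2: m₀ = 41,800 kg, m_f = 41,800 − 33,200 = 8,600 kg; Δv = 379×9.80665×ln(4.86) = 3716.7×1.5811 ≈ 5877 m/s.
Total Δv = 5075 + 5877 = 10952 m/s.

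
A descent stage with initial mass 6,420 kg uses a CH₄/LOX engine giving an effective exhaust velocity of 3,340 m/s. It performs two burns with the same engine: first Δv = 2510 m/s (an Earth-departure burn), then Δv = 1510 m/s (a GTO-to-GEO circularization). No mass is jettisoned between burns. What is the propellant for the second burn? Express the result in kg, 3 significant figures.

After the first burn: m = 6420 × exp(−2510/3340.0) = 6420 × 0.47166 = 3,028.06 kg.
After the second burn: m = 3,028.06 × exp(−1510/3340.0) = 3,028.06 × 0.63629 = 1,926.72 kg.
Second-burn propellant = 3,028.06 − 1,926.72 = 1,101.34 kg.

propellant for the second burn ≈ 1100 kg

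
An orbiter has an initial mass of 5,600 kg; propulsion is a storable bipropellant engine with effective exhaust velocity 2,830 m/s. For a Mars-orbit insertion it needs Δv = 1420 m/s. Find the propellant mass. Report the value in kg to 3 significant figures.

Rocket equation: m₀/m_f = exp(Δv / v_e) = exp(1420 / 2830.0) = exp(0.5018) = 1.6516.
m_f = 5,600 / 1.6516 = 3,390.65 kg, so propellant = m₀ − m_f = 5,600 − 3,390.65 = 2,209.35 kg.

propellant mass ≈ 2210 kg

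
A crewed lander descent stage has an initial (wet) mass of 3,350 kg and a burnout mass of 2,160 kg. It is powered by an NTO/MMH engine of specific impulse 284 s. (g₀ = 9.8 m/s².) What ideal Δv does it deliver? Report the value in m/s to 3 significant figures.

Δv ≈ 1220 m/s

v_e = Isp · g₀ = 284 × 9.8 = 2783.2 m/s.
Δv = v_e · ln(m₀/m_f) = 2783.2 × ln(1.551) = 2783.2 × 0.4389 ≈ 1221.4 m/s.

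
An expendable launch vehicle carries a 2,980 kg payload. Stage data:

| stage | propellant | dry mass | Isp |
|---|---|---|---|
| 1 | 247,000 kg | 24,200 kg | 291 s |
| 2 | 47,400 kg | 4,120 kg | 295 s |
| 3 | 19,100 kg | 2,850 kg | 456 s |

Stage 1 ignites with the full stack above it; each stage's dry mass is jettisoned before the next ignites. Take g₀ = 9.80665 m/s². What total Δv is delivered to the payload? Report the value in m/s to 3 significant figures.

Ignition mass of stage 1 = 247,000+24,200 + 47,400+4,120 + 19,100+2,850 + 2,980 = 347,650 kg.
Stage 1: m₀ = 347,650 kg, m_f = 347,650 − 247,000 = 100,650 kg; Δv = 291×9.80665×ln(3.454) = 2853.7×1.2395 ≈ 3537 m/s.
Stage 2: m₀ = 76,450 kg, m_f = 76,450 − 47,400 = 29,050 kg; Δv = 295×9.80665×ln(2.632) = 2893.0×0.9676 ≈ 2799 m/s.
Stage 3: m₀ = 24,930 kg, m_f = 24,930 − 19,100 = 5,830 kg; Δv = 456×9.80665×ln(4.276) = 4471.8×1.4531 ≈ 6498 m/s.
Total Δv = 3537 + 2799 + 6498 = 12834 m/s.

Δv ≈ 12800 m/s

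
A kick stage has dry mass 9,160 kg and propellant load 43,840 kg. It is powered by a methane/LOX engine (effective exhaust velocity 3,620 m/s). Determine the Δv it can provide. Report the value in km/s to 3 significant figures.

m₀ = m_dry + m_prop = 9,160 + 43,840 = 53,000 kg.
Δv = v_e · ln(m₀/m_f) = 3620.0 × ln(5.786) = 3620.0 × 1.7554 ≈ 6354.7 m/s.

Δv ≈ 6.35 km/s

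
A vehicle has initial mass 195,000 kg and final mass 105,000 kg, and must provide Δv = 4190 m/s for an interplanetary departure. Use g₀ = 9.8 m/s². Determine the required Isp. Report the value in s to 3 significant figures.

Isp ≈ 691 s

ln(m₀/m_f) = ln(195000/105000) = ln(1.857) = 0.6190.
Using Δv = v_e ln(m₀/m_f): v_e = Δv / ln(m₀/m_f) = 4190 / 0.6190 = 6768.6 m/s.
Isp = v_e / g₀ = 6768.6 / 9.8 = 690.7 s.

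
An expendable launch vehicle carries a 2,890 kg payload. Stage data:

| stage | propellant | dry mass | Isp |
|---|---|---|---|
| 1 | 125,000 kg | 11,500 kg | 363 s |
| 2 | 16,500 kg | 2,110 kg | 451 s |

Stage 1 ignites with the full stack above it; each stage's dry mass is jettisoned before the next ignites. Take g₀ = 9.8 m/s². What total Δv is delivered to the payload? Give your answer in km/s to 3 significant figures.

Δv ≈ 12.0 km/s

Ignition mass of stage 1 = 125,000+11,500 + 16,500+2,110 + 2,890 = 158,000 kg.
Stage 1: m₀ = 158,000 kg, m_f = 158,000 − 125,000 = 33,000 kg; Δv = 363×9.8×ln(4.788) = 3557.4×1.5661 ≈ 5571 m/s.
Stage 2: m₀ = 21,500 kg, m_f = 21,500 − 16,500 = 5,000 kg; Δv = 451×9.8×ln(4.3) = 4419.8×1.4586 ≈ 6447 m/s.
Total Δv = 5571 + 6447 = 12018 m/s.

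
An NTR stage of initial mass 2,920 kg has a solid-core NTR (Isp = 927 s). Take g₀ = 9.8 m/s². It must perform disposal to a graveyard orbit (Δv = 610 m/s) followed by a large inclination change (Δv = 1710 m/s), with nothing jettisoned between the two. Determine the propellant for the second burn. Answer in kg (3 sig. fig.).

propellant for the second burn ≈ 468 kg

v_e = Isp · g₀ = 927 × 9.8 = 9084.6 m/s.
After the first burn: m = 2920 × exp(−610/9084.6) = 2920 × 0.93506 = 2,730.38 kg.
After the second burn: m = 2,730.38 × exp(−1710/9084.6) = 2,730.38 × 0.82842 = 2,261.9 kg.
Second-burn propellant = 2,730.38 − 2,261.9 = 468.48 kg.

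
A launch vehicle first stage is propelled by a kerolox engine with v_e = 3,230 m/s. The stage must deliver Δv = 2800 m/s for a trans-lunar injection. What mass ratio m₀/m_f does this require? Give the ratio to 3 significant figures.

By the Tsiolkovsky rocket equation, m₀/m_f = exp(Δv / v_e) = exp(2800 / 3230.0) = exp(0.8669) = 2.3795.

mass ratio ≈ 2.38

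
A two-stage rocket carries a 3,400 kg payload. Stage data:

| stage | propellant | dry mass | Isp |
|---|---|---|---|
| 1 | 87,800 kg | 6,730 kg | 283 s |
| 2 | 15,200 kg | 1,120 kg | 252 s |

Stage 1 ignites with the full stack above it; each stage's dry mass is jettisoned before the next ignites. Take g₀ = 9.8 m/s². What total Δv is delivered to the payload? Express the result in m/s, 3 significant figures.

Δv ≈ 7700 m/s

Ignition mass of stage 1 = 87,800+6,730 + 15,200+1,120 + 3,400 = 114,250 kg.
Stage 1: m₀ = 114,250 kg, m_f = 114,250 − 87,800 = 26,450 kg; Δv = 283×9.8×ln(4.319) = 2773.4×1.4631 ≈ 4058 m/s.
Stage 2: m₀ = 19,720 kg, m_f = 19,720 − 15,200 = 4,520 kg; Δv = 252×9.8×ln(4.363) = 2469.6×1.4731 ≈ 3638 m/s.
Total Δv = 4058 + 3638 = 7696 m/s.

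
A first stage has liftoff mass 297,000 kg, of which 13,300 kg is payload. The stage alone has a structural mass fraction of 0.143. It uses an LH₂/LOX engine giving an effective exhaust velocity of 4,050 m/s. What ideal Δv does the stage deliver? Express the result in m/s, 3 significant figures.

Δv ≈ 6910 m/s

Stage wet mass = m₀ − payload = 297,000 − 13,300 = 283,700 kg.
Stage dry mass = ε × stage wet mass = 0.143 × 283,700 = 40,569.1 kg.
Burnout mass m_f = stage dry + payload = 40,569.1 + 13,300 = 53,869.1 kg.
Rocket equation: Δv = v_e · ln(297,000/53,869.1) = 4050.0 × ln(5.513) = 4050.0 × 1.7072 ≈ 6914 m/s.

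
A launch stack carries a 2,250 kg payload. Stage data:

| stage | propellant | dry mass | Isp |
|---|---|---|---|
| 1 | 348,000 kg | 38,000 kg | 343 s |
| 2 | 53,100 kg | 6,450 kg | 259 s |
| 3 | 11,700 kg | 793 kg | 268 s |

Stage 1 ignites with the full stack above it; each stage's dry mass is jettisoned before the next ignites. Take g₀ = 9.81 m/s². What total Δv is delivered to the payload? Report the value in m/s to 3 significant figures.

Δv ≈ 12100 m/s

Ignition mass of stage 1 = 348,000+38,000 + 53,100+6,450 + 11,700+793 + 2,250 = 460,293 kg.
Stage 1: m₀ = 460,293 kg, m_f = 460,293 − 348,000 = 112,293 kg; Δv = 343×9.81×ln(4.099) = 3364.8×1.4108 ≈ 4747 m/s.
Stage 2: m₀ = 74,293 kg, m_f = 74,293 − 53,100 = 21,193 kg; Δv = 259×9.81×ln(3.506) = 2540.8×1.2543 ≈ 3187 m/s.
Stage 3: m₀ = 14,743 kg, m_f = 14,743 − 11,700 = 3,043 kg; Δv = 268×9.81×ln(4.845) = 2629.1×1.5779 ≈ 4148 m/s.
Total Δv = 4747 + 3187 + 4148 = 12082 m/s.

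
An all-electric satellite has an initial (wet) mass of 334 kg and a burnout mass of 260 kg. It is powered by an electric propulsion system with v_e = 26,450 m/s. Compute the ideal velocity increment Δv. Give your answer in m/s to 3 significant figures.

Δv = v_e · ln(m₀/m_f) = 26450.0 × ln(1.285) = 26450.0 × 0.2505 ≈ 6624.7 m/s.

Δv ≈ 6620 m/s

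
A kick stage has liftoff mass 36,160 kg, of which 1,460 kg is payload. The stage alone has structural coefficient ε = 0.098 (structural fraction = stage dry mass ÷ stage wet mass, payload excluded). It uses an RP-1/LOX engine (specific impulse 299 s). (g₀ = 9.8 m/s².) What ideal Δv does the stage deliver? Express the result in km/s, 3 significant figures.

Stage wet mass = m₀ − payload = 36,160 − 1,460 = 34,700 kg.
Stage dry mass = ε × stage wet mass = 0.098 × 34,700 = 3,400.6 kg.
Burnout mass m_f = stage dry + payload = 3,400.6 + 1,460 = 4,860.6 kg.
v_e = Isp · g₀ = 299 × 9.8 = 2930.2 m/s.
By the Tsiolkovsky rocket equation, Δv = v_e · ln(36,160/4,860.6) = 2930.2 × ln(7.439) = 2930.2 × 2.0068 ≈ 5880 m/s.

Δv ≈ 5.88 km/s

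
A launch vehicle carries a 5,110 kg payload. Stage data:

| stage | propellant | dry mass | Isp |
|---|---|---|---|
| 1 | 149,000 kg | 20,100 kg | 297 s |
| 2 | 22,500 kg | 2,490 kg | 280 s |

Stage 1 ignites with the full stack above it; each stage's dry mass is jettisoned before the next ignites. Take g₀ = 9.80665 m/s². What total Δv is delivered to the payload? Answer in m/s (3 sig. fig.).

Δv ≈ 7790 m/s

Ignition mass of stage 1 = 149,000+20,100 + 22,500+2,490 + 5,110 = 199,200 kg.
Stage 1: m₀ = 199,200 kg, m_f = 199,200 − 149,000 = 50,200 kg; Δv = 297×9.80665×ln(3.968) = 2912.6×1.3783 ≈ 4014 m/s.
Stage 2: m₀ = 30,100 kg, m_f = 30,100 − 22,500 = 7,600 kg; Δv = 280×9.80665×ln(3.961) = 2745.9×1.3764 ≈ 3779 m/s.
Total Δv = 4014 + 3779 = 7793 m/s.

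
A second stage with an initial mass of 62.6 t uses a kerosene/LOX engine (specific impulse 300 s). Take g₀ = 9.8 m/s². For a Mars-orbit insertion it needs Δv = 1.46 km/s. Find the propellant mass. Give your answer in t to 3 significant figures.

propellant mass ≈ 24.5 t

v_e = Isp · g₀ = 300 × 9.8 = 2940.0 m/s.
m₀/m_f = exp(Δv / v_e) = exp(1460 / 2940.0) = exp(0.4966) = 1.6431.
m_f = 62.6 / 1.6431 = 38.0987 t, so propellant = m₀ − m_f = 62.6 − 38.0987 = 24.5013 t.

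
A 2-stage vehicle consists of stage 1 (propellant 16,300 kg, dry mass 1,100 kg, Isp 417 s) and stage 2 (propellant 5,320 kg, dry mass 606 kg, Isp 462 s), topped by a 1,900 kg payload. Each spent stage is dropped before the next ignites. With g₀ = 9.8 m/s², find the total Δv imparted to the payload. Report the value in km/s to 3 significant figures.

Δv ≈ 9.40 km/s

Ignition mass of stage 1 = 16,300+1,100 + 5,320+606 + 1,900 = 25,226 kg.
Stage 1: m₀ = 25,226 kg, m_f = 25,226 − 16,300 = 8,926 kg; Δv = 417×9.8×ln(2.826) = 4086.6×1.0389 ≈ 4246 m/s.
Stage 2: m₀ = 7,826 kg, m_f = 7,826 − 5,320 = 2,506 kg; Δv = 462×9.8×ln(3.123) = 4527.6×1.1388 ≈ 5156 m/s.
Total Δv = 4246 + 5156 = 9402 m/s.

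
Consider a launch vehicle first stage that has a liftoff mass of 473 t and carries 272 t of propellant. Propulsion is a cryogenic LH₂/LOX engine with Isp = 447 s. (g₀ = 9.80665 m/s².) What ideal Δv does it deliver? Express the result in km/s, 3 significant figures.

v_e = Isp · g₀ = 447 × 9.80665 = 4383.6 m/s.
m_f = m₀ − m_prop = 473 − 272 = 201 t.
Rocket equation: Δv = v_e · ln(m₀/m_f) = 4383.6 × ln(2.353) = 4383.6 × 0.8558 ≈ 3751.4 m/s.

Δv ≈ 3.75 km/s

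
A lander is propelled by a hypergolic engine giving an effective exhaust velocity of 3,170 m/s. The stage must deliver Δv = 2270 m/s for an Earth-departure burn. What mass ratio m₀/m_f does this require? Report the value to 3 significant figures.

mass ratio ≈ 2.05

m₀/m_f = exp(Δv / v_e) = exp(2270 / 3170.0) = exp(0.7161) = 2.0464.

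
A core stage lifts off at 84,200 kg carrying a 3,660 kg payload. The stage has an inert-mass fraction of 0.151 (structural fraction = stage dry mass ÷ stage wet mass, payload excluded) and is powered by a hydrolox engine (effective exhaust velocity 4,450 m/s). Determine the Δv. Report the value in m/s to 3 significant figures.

Stage wet mass = m₀ − payload = 84,200 − 3,660 = 80,540 kg.
Stage dry mass = ε × stage wet mass = 0.151 × 80,540 = 12,161.5 kg.
Burnout mass m_f = stage dry + payload = 12,161.5 + 3,660 = 15,821.5 kg.
From the ideal rocket equation, Δv = v_e · ln(84,200/15,821.5) = 4450.0 × ln(5.322) = 4450.0 × 1.6718 ≈ 7440 m/s.

Δv ≈ 7440 m/s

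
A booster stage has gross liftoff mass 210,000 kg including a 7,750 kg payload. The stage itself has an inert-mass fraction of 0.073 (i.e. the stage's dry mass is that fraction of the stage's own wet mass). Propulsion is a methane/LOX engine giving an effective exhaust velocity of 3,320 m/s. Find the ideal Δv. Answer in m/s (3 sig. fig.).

Δv ≈ 7410 m/s

Stage wet mass = m₀ − payload = 210,000 − 7,750 = 202,250 kg.
Stage dry mass = ε × stage wet mass = 0.073 × 202,250 = 14,764.3 kg.
Burnout mass m_f = stage dry + payload = 14,764.3 + 7,750 = 22,514.3 kg.
Using Δv = v_e ln(m₀/m_f): Δv = v_e · ln(210,000/22,514.3) = 3320.0 × ln(9.327) = 3320.0 × 2.2330 ≈ 7413 m/s.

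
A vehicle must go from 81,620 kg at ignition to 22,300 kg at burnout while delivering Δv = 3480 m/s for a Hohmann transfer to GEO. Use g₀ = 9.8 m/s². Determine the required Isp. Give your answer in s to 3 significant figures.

ln(m₀/m_f) = ln(81620/22300) = ln(3.66) = 1.2975.
Rocket equation: v_e = Δv / ln(m₀/m_f) = 3480 / 1.2975 = 2682.1 m/s.
Isp = v_e / g₀ = 2682.1 / 9.8 = 273.7 s.

Isp ≈ 274 s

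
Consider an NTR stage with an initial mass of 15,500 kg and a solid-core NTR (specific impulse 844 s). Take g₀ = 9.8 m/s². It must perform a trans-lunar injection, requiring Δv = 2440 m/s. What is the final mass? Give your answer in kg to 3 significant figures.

final mass ≈ 11500 kg

v_e = Isp · g₀ = 844 × 9.8 = 8271.2 m/s.
From the ideal rocket equation, m₀/m_f = exp(Δv / v_e) = exp(2440 / 8271.2) = exp(0.2950) = 1.3431.
m_f = m₀ / 1.3431 = 15,500 / 1.3431 = 11,540.5 kg.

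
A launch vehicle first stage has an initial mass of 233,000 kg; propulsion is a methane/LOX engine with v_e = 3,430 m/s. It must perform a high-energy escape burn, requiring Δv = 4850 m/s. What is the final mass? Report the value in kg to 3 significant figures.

final mass ≈ 56700 kg

By the Tsiolkovsky rocket equation, m₀/m_f = exp(Δv / v_e) = exp(4850 / 3430.0) = exp(1.4140) = 4.1123.
m_f = m₀ / 4.1123 = 233,000 / 4.1123 = 56,659.3 kg.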